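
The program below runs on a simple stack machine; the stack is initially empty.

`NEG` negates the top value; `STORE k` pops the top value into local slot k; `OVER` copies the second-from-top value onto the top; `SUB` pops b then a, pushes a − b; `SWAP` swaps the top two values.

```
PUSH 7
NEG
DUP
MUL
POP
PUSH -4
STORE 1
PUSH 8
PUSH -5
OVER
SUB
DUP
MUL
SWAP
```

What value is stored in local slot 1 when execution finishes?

PUSH 7  -> [7]
NEG     -> [-7]
DUP     -> [-7, -7]
MUL     -> [49]
POP     -> []
PUSH -4 -> [-4]
STORE 1 -> []
PUSH 8  -> [8]
PUSH -5 -> [8, -5]
OVER    -> [8, -5, 8]
SUB     -> [8, -13]
DUP     -> [8, -13, -13]
MUL     -> [8, 169]
SWAP    -> [169, 8]

-4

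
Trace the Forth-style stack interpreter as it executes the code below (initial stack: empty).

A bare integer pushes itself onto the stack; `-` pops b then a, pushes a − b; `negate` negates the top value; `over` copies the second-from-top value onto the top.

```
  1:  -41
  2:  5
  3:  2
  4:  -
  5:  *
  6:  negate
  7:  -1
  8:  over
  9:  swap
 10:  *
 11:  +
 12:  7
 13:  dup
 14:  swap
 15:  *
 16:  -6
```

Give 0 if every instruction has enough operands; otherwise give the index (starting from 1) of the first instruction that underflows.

0

-41     [-41]
5       [-41, 5]
2       [-41, 5, 2]
-       [-41, 3]
*       [-123]
negate  [123]
-1      [123, -1]
over    [123, -1, 123]
swap    [123, 123, -1]
*       [123, -123]
+       [0]
7       [0, 7]
dup     [0, 7, 7]
swap    [0, 7, 7]
*       [0, 49]
-6      [0, 49, -6]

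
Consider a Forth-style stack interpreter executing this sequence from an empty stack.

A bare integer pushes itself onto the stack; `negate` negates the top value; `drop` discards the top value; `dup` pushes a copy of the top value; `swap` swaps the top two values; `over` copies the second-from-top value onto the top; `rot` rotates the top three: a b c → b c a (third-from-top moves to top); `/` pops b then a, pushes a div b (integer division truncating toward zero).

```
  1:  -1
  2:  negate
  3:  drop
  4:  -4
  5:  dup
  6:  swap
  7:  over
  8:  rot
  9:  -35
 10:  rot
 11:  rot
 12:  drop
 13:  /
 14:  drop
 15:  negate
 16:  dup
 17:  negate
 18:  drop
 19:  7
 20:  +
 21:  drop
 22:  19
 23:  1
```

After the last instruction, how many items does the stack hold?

-1     -> [-1]
negate -> [1]
drop   -> []
-4     -> [-4]
dup    -> [-4, -4]
swap   -> [-4, -4]
over   -> [-4, -4, -4]
rot    -> [-4, -4, -4]
-35    -> [-4, -4, -4, -35]
rot    -> [-4, -4, -35, -4]
rot    -> [-4, -35, -4, -4]
drop   -> [-4, -35, -4]
/      -> [-4, 8]
drop   -> [-4]
negate -> [4]
dup    -> [4, 4]
negate -> [4, -4]
drop   -> [4]
7      -> [4, 7]
+      -> [11]
drop   -> []
19     -> [19]
1      -> [19, 1]

2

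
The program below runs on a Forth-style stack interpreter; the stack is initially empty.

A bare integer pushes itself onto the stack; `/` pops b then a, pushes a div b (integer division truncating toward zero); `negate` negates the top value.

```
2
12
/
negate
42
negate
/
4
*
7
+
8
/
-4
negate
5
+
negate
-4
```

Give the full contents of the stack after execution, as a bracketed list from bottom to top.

2      → [2]
12     → [2, 12]
/      → [0]
negate → [0]
42     → [0, 42]
negate → [0, -42]
/      → [0]
4      → [0, 4]
*      → [0]
7      → [0, 7]
+      → [7]
8      → [7, 8]
/      → [0]
-4     → [0, -4]
negate → [0, 4]
5      → [0, 4, 5]
+      → [0, 9]
negate → [0, -9]
-4     → [0, -9, -4]

[0, -9, -4]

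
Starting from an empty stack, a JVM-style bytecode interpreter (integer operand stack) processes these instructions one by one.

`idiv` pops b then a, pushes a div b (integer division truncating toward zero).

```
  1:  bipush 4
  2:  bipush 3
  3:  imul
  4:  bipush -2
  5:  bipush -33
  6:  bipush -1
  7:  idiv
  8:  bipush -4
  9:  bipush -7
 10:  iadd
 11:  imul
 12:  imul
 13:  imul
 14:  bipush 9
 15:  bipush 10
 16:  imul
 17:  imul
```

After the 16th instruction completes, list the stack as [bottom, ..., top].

bipush 4   → 4
bipush 3   → 4 3
imul       → 12
bipush -2  → 12 -2
bipush -33 → 12 -2 -33
bipush -1  → 12 -2 -33 -1
idiv       → 12 -2 33
bipush -4  → 12 -2 33 -4
bipush -7  → 12 -2 33 -4 -7
iadd       → 12 -2 33 -11
imul       → 12 -2 -363
imul       → 12 726
imul       → 8712
bipush 9   → 8712 9
bipush 10  → 8712 9 10
imul       → 8712 90

[8712, 90]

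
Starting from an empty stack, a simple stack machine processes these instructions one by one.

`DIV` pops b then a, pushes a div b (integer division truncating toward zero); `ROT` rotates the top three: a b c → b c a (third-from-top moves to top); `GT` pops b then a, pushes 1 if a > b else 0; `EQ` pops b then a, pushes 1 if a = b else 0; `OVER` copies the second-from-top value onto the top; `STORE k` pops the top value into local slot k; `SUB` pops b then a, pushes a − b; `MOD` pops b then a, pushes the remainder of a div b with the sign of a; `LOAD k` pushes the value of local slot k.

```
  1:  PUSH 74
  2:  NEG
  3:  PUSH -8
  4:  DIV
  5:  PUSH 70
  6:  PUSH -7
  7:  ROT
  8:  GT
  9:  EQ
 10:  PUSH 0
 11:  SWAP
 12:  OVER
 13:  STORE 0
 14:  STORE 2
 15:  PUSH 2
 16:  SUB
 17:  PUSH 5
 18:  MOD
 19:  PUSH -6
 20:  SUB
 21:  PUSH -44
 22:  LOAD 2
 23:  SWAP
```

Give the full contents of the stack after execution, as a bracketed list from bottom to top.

PUSH 74   74
NEG       -74
PUSH -8   -74 -8
DIV       9
PUSH 70   9 70
PUSH -7   9 70 -7
ROT       70 -7 9
GT        70 0
EQ        0
PUSH 0    0 0
SWAP      0 0
OVER      0 0 0
STORE 0   0 0
STORE 2   0
PUSH 2    0 2
SUB       -2
PUSH 5    -2 5
MOD       -2
PUSH -6   -2 -6
SUB       4
PUSH -44  4 -44
LOAD 2    4 -44 0
SWAP      4 0 -44

[4, 0, -44]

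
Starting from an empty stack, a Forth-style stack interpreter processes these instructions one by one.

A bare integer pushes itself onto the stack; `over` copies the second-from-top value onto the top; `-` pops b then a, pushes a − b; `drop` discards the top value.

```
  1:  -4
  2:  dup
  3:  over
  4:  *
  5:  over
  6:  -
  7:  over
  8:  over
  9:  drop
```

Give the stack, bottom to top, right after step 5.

[-4, 16, -4]

-4   : -4
dup  : -4 -4
over : -4 -4 -4
*    : -4 16
over : -4 16 -4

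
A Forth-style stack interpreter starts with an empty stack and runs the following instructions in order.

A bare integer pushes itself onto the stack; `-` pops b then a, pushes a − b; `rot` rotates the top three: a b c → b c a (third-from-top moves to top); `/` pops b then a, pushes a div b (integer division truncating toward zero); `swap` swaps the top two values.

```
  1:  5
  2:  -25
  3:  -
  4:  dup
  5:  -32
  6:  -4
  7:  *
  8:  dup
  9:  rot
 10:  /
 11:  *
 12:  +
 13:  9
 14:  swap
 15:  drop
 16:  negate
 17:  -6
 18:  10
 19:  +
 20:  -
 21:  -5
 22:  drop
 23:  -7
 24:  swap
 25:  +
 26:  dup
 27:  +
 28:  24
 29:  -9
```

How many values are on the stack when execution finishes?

5      -> 5
-25    -> 5 -25
-      -> 30
dup    -> 30 30
-32    -> 30 30 -32
-4     -> 30 30 -32 -4
*      -> 30 30 128
dup    -> 30 30 128 128
rot    -> 30 128 128 30
/      -> 30 128 4
*      -> 30 512
+      -> 542
9      -> 542 9
swap   -> 9 542
drop   -> 9
negate -> -9
-6     -> -9 -6
10     -> -9 -6 10
+      -> -9 4
-      -> -13
-5     -> -13 -5
drop   -> -13
-7     -> -13 -7
swap   -> -7 -13
+      -> -20
dup    -> -20 -20
+      -> -40
24     -> -40 24
-9     -> -40 24 -9

3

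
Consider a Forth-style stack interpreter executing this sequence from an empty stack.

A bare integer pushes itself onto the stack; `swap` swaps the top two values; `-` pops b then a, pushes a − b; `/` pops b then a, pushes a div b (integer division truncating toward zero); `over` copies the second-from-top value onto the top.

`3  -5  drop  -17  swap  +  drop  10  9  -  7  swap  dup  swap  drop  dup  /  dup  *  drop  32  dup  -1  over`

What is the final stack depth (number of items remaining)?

3    : 3
-5   : 3 -5
drop : 3
-17  : 3 -17
swap : -17 3
+    : -14
drop : (empty)
10   : 10
9    : 10 9
-    : 1
7    : 1 7
swap : 7 1
dup  : 7 1 1
swap : 7 1 1
drop : 7 1
dup  : 7 1 1
/    : 7 1
dup  : 7 1 1
*    : 7 1
drop : 7
32   : 7 32
dup  : 7 32 32
-1   : 7 32 32 -1
over : 7 32 32 -1 32

5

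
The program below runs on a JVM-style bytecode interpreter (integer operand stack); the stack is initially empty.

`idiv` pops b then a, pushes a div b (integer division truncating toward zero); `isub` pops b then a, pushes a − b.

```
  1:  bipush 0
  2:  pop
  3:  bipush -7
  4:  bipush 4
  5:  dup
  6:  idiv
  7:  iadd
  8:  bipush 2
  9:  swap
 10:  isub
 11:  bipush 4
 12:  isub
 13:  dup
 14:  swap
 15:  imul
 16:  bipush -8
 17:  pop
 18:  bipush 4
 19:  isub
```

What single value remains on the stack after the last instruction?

bipush 0  → 0
pop       → (empty)
bipush -7 → -7
bipush 4  → -7 4
dup       → -7 4 4
idiv      → -7 1
iadd      → -6
bipush 2  → -6 2
swap      → 2 -6
isub      → 8
bipush 4  → 8 4
isub      → 4
dup       → 4 4
swap      → 4 4
imul      → 16
bipush -8 → 16 -8
pop       → 16
bipush 4  → 16 4
isub      → 12

12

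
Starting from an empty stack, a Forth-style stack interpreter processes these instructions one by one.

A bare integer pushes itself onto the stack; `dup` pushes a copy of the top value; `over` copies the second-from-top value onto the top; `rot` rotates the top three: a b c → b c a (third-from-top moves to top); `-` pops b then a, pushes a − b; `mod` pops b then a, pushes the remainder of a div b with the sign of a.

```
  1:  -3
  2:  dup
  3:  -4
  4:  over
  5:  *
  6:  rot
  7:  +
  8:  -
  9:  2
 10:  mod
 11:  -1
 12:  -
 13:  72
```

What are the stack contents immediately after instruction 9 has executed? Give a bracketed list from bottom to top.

[-12, 2]

-3   : -3
dup  : -3 -3
-4   : -3 -3 -4
over : -3 -3 -4 -3
*    : -3 -3 12
rot  : -3 12 -3
+    : -3 9
-    : -12
2    : -12 2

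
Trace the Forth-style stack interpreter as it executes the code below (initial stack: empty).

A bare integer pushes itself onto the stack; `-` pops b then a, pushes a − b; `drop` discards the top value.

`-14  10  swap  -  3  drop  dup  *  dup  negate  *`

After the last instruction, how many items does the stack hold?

-14     -14
10      -14 10
swap    10 -14
-       24
3       24 3
drop    24
dup     24 24
*       576
dup     576 576
negate  576 -576
*       -331776

1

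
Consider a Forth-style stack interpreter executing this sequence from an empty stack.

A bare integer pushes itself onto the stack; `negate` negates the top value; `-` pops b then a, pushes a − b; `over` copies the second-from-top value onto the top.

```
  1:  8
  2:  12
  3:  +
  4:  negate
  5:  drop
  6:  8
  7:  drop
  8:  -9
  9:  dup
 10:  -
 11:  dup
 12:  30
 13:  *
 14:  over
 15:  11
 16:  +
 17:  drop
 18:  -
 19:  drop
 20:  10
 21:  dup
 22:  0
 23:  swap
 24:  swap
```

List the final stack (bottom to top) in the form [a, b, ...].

8      -> [8]
12     -> [8, 12]
+      -> [20]
negate -> [-20]
drop   -> []
8      -> [8]
drop   -> []
-9     -> [-9]
dup    -> [-9, -9]
-      -> [0]
dup    -> [0, 0]
30     -> [0, 0, 30]
*      -> [0, 0]
over   -> [0, 0, 0]
11     -> [0, 0, 0, 11]
+      -> [0, 0, 11]
drop   -> [0, 0]
-      -> [0]
drop   -> []
10     -> [10]
dup    -> [10, 10]
0      -> [10, 10, 0]
swap   -> [10, 0, 10]
swap   -> [10, 10, 0]

[10, 10, 0]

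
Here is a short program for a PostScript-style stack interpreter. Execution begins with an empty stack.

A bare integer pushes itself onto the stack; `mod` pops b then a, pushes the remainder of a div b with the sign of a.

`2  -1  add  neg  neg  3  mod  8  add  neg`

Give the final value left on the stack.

2    2
-1   2 -1
add  1
neg  -1
neg  1
3    1 3
mod  1
8    1 8
add  9
neg  -9

-9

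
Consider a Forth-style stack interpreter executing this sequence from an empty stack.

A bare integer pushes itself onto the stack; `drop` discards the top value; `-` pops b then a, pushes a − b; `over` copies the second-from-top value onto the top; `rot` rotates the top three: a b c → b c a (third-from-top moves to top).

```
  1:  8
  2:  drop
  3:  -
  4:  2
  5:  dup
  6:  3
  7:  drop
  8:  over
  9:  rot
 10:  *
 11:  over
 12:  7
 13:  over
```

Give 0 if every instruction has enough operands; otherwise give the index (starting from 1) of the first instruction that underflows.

8     8
drop  (empty)
-  — needs 2 operands, stack has 0 → underflow

3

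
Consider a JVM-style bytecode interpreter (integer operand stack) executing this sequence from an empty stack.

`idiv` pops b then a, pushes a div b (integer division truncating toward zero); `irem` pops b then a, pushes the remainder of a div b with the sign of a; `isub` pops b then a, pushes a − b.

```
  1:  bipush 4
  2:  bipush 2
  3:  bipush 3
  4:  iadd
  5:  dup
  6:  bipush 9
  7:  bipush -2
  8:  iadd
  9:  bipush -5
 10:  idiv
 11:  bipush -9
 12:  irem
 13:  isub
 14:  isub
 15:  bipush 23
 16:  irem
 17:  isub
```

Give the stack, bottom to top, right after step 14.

bipush 4  : [4]
bipush 2  : [4, 2]
bipush 3  : [4, 2, 3]
iadd      : [4, 5]
dup       : [4, 5, 5]
bipush 9  : [4, 5, 5, 9]
bipush -2 : [4, 5, 5, 9, -2]
iadd      : [4, 5, 5, 7]
bipush -5 : [4, 5, 5, 7, -5]
idiv      : [4, 5, 5, -1]
bipush -9 : [4, 5, 5, -1, -9]
irem      : [4, 5, 5, -1]
isub      : [4, 5, 6]
isub      : [4, -1]

[4, -1]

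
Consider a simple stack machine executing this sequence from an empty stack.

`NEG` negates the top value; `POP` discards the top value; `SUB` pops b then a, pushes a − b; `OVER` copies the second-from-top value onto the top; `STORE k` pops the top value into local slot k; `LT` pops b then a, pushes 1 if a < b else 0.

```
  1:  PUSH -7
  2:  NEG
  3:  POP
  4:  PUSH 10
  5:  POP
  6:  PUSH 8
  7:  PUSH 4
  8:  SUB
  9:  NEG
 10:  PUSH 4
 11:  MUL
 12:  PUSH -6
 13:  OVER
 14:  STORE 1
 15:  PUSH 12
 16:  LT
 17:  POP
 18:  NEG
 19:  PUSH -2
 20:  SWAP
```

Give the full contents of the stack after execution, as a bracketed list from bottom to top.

[-2, 16]

PUSH -7  -7
NEG      7
POP      (empty)
PUSH 10  10
POP      (empty)
PUSH 8   8
PUSH 4   8 4
SUB      4
NEG      -4
PUSH 4   -4 4
MUL      -16
PUSH -6  -16 -6
OVER     -16 -6 -16
STORE 1  -16 -6
PUSH 12  -16 -6 12
LT       -16 1
POP      -16
NEG      16
PUSH -2  16 -2
SWAP     -2 16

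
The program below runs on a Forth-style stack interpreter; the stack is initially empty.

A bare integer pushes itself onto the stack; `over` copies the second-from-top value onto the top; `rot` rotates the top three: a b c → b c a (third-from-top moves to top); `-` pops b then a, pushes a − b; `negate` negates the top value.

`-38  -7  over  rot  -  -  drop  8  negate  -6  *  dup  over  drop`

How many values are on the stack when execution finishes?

-38    : [-38]
-7     : [-38, -7]
over   : [-38, -7, -38]
rot    : [-7, -38, -38]
-      : [-7, 0]
-      : [-7]
drop   : []
8      : [8]
negate : [-8]
-6     : [-8, -6]
*      : [48]
dup    : [48, 48]
over   : [48, 48, 48]
drop   : [48, 48]

2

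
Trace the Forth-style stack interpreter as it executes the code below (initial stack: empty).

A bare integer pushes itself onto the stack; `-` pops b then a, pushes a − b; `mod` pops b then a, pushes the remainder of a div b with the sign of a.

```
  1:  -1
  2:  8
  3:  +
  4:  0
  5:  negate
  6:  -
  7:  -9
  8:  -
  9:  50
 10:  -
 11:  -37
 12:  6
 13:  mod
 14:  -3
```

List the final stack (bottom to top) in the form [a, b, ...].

[-34, -1, -3]

-1     → [-1]
8      → [-1, 8]
+      → [7]
0      → [7, 0]
negate → [7, 0]
-      → [7]
-9     → [7, -9]
-      → [16]
50     → [16, 50]
-      → [-34]
-37    → [-34, -37]
6      → [-34, -37, 6]
mod    → [-34, -1]
-3     → [-34, -1, -3]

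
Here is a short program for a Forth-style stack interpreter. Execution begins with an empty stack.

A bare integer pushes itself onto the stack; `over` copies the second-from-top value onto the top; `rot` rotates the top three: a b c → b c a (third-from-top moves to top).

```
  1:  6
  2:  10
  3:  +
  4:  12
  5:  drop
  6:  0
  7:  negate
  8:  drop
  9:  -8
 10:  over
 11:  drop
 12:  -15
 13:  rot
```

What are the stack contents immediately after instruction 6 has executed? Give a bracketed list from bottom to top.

[16, 0]

6     [6]
10    [6, 10]
+     [16]
12    [16, 12]
drop  [16]
0     [16, 0]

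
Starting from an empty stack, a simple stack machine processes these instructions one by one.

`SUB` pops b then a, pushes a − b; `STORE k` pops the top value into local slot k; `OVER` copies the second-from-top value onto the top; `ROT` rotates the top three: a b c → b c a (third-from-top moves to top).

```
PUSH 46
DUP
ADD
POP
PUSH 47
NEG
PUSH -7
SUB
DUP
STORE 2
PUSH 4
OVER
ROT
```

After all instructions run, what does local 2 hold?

-40

PUSH 46 → 46
DUP     → 46 46
ADD     → 92
POP     → (empty)
PUSH 47 → 47
NEG     → -47
PUSH -7 → -47 -7
SUB     → -40
DUP     → -40 -40
STORE 2 → -40
PUSH 4  → -40 4
OVER    → -40 4 -40
ROT     → 4 -40 -40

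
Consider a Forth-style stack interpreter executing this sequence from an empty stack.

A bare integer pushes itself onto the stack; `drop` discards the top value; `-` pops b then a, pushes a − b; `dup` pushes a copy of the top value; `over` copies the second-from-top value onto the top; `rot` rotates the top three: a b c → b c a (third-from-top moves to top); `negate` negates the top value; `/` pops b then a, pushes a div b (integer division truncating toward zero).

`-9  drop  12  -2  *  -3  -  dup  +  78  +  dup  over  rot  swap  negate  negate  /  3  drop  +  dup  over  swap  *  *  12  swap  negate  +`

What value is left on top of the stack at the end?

-9      [-9]
drop    []
12      [12]
-2      [12, -2]
*       [-24]
-3      [-24, -3]
-       [-21]
dup     [-21, -21]
+       [-42]
78      [-42, 78]
+       [36]
dup     [36, 36]
over    [36, 36, 36]
rot     [36, 36, 36]
swap    [36, 36, 36]
negate  [36, 36, -36]
negate  [36, 36, 36]
/       [36, 1]
3       [36, 1, 3]
drop    [36, 1]
+       [37]
dup     [37, 37]
over    [37, 37, 37]
swap    [37, 37, 37]
*       [37, 1369]
*       [50653]
12      [50653, 12]
swap    [12, 50653]
negate  [12, -50653]
+       [-50641]

-50641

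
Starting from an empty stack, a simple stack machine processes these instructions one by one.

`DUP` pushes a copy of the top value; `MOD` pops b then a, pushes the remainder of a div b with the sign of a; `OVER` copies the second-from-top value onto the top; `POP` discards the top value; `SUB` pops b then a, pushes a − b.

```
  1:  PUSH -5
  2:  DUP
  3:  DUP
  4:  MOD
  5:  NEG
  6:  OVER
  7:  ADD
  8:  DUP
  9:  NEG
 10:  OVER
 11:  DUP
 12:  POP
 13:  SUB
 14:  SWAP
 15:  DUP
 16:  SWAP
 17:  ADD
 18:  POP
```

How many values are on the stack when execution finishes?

PUSH -5 : [-5]
DUP     : [-5, -5]
DUP     : [-5, -5, -5]
MOD     : [-5, 0]
NEG     : [-5, 0]
OVER    : [-5, 0, -5]
ADD     : [-5, -5]
DUP     : [-5, -5, -5]
NEG     : [-5, -5, 5]
OVER    : [-5, -5, 5, -5]
DUP     : [-5, -5, 5, -5, -5]
POP     : [-5, -5, 5, -5]
SUB     : [-5, -5, 10]
SWAP    : [-5, 10, -5]
DUP     : [-5, 10, -5, -5]
SWAP    : [-5, 10, -5, -5]
ADD     : [-5, 10, -10]
POP     : [-5, 10]

2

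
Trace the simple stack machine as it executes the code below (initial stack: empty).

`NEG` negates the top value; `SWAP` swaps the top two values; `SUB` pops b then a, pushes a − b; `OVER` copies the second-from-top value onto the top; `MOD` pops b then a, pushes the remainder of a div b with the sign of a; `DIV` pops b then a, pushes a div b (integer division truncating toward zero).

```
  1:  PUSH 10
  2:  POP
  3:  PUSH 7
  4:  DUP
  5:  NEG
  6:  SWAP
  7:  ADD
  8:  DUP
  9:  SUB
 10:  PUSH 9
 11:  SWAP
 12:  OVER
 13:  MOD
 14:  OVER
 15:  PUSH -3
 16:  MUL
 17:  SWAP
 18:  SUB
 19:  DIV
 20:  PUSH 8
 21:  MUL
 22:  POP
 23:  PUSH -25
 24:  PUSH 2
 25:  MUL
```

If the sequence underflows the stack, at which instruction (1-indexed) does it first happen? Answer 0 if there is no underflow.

PUSH 10   10
POP       (empty)
PUSH 7    7
DUP       7 7
NEG       7 -7
SWAP      -7 7
ADD       0
DUP       0 0
SUB       0
PUSH 9    0 9
SWAP      9 0
OVER      9 0 9
MOD       9 0
OVER      9 0 9
PUSH -3   9 0 9 -3
MUL       9 0 -27
SWAP      9 -27 0
SUB       9 -27
DIV       0
PUSH 8    0 8
MUL       0
POP       (empty)
PUSH -25  -25
PUSH 2    -25 2
MUL       -50

0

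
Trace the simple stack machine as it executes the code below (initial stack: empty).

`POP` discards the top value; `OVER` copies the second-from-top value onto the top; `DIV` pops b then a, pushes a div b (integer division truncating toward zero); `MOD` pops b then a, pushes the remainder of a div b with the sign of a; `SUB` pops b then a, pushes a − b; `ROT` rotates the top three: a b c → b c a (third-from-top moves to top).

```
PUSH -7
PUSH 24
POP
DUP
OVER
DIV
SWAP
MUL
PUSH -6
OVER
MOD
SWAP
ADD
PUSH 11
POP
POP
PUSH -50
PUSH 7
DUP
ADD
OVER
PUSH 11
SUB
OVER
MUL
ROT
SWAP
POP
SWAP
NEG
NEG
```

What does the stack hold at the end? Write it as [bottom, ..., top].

PUSH -7  -> [-7]
PUSH 24  -> [-7, 24]
POP      -> [-7]
DUP      -> [-7, -7]
OVER     -> [-7, -7, -7]
DIV      -> [-7, 1]
SWAP     -> [1, -7]
MUL      -> [-7]
PUSH -6  -> [-7, -6]
OVER     -> [-7, -6, -7]
MOD      -> [-7, -6]
SWAP     -> [-6, -7]
ADD      -> [-13]
PUSH 11  -> [-13, 11]
POP      -> [-13]
POP      -> []
PUSH -50 -> [-50]
PUSH 7   -> [-50, 7]
DUP      -> [-50, 7, 7]
ADD      -> [-50, 14]
OVER     -> [-50, 14, -50]
PUSH 11  -> [-50, 14, -50, 11]
SUB      -> [-50, 14, -61]
OVER     -> [-50, 14, -61, 14]
MUL      -> [-50, 14, -854]
ROT      -> [14, -854, -50]
SWAP     -> [14, -50, -854]
POP      -> [14, -50]
SWAP     -> [-50, 14]
NEG      -> [-50, -14]
NEG      -> [-50, 14]

[-50, 14]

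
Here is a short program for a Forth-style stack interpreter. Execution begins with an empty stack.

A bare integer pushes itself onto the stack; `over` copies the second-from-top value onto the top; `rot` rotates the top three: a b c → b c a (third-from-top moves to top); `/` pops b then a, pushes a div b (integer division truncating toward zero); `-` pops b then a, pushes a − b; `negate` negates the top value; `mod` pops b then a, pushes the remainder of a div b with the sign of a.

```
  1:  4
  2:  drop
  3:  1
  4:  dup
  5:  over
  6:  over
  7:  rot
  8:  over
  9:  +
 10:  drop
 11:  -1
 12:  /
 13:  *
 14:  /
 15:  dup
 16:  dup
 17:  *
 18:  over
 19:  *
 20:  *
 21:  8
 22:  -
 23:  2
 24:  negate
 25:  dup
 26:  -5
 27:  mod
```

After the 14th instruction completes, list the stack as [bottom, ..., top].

4    → [4]
drop → []
1    → [1]
dup  → [1, 1]
over → [1, 1, 1]
over → [1, 1, 1, 1]
rot  → [1, 1, 1, 1]
over → [1, 1, 1, 1, 1]
+    → [1, 1, 1, 2]
drop → [1, 1, 1]
-1   → [1, 1, 1, -1]
/    → [1, 1, -1]
*    → [1, -1]
/    → [-1]

[-1]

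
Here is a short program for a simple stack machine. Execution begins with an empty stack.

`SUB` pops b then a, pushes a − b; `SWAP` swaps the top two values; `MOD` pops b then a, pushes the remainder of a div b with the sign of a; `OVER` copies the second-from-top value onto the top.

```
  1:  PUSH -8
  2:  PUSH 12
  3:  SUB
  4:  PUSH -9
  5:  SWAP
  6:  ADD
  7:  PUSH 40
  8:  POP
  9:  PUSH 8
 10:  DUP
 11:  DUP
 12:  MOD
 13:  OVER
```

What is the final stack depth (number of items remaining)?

4

PUSH -8  [-8]
PUSH 12  [-8, 12]
SUB      [-20]
PUSH -9  [-20, -9]
SWAP     [-9, -20]
ADD      [-29]
PUSH 40  [-29, 40]
POP      [-29]
PUSH 8   [-29, 8]
DUP      [-29, 8, 8]
DUP      [-29, 8, 8, 8]
MOD      [-29, 8, 0]
OVER     [-29, 8, 0, 8]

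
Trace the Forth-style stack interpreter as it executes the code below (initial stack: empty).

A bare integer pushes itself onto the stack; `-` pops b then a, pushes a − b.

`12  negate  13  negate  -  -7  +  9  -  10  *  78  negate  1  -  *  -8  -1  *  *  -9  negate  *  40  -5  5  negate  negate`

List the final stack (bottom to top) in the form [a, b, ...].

[853200, 40, -5, 5]

12     -> [12]
negate -> [-12]
13     -> [-12, 13]
negate -> [-12, -13]
-      -> [1]
-7     -> [1, -7]
+      -> [-6]
9      -> [-6, 9]
-      -> [-15]
10     -> [-15, 10]
*      -> [-150]
78     -> [-150, 78]
negate -> [-150, -78]
1      -> [-150, -78, 1]
-      -> [-150, -79]
*      -> [11850]
-8     -> [11850, -8]
-1     -> [11850, -8, -1]
*      -> [11850, 8]
*      -> [94800]
-9     -> [94800, -9]
negate -> [94800, 9]
*      -> [853200]
40     -> [853200, 40]
-5     -> [853200, 40, -5]
5      -> [853200, 40, -5, 5]
negate -> [853200, 40, -5, -5]
negate -> [853200, 40, -5, 5]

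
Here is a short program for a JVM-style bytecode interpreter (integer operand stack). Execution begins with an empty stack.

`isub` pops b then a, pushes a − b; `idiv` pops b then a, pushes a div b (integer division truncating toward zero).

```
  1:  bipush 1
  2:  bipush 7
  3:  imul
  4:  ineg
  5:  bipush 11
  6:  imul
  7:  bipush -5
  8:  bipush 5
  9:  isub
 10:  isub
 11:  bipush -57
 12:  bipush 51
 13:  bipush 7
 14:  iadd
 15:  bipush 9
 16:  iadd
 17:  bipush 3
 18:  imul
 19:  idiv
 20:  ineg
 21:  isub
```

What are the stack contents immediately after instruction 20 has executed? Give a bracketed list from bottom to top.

[-67, 0]

bipush 1   → 1
bipush 7   → 1 7
imul       → 7
ineg       → -7
bipush 11  → -7 11
imul       → -77
bipush -5  → -77 -5
bipush 5   → -77 -5 5
isub       → -77 -10
isub       → -67
bipush -57 → -67 -57
bipush 51  → -67 -57 51
bipush 7   → -67 -57 51 7
iadd       → -67 -57 58
bipush 9   → -67 -57 58 9
iadd       → -67 -57 67
bipush 3   → -67 -57 67 3
imul       → -67 -57 201
idiv       → -67 0
ineg       → -67 0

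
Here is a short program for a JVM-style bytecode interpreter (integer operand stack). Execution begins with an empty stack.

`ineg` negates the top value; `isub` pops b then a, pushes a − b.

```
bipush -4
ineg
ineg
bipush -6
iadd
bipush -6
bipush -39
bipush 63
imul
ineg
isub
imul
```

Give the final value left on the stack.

24630

bipush -4  -> -4
ineg       -> 4
ineg       -> -4
bipush -6  -> -4 -6
iadd       -> -10
bipush -6  -> -10 -6
bipush -39 -> -10 -6 -39
bipush 63  -> -10 -6 -39 63
imul       -> -10 -6 -2457
ineg       -> -10 -6 2457
isub       -> -10 -2463
imul       -> 24630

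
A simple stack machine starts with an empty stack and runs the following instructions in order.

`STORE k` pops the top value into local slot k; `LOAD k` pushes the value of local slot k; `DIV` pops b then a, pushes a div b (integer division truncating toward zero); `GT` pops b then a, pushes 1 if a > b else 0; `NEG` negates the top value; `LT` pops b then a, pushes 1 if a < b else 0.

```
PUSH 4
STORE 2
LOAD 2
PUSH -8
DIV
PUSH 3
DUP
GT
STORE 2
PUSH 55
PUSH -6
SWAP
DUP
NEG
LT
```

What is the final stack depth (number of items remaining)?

3

PUSH 4   [4]
STORE 2  []
LOAD 2   [4]
PUSH -8  [4, -8]
DIV      [0]
PUSH 3   [0, 3]
DUP      [0, 3, 3]
GT       [0, 0]
STORE 2  [0]
PUSH 55  [0, 55]
PUSH -6  [0, 55, -6]
SWAP     [0, -6, 55]
DUP      [0, -6, 55, 55]
NEG      [0, -6, 55, -55]
LT       [0, -6, 0]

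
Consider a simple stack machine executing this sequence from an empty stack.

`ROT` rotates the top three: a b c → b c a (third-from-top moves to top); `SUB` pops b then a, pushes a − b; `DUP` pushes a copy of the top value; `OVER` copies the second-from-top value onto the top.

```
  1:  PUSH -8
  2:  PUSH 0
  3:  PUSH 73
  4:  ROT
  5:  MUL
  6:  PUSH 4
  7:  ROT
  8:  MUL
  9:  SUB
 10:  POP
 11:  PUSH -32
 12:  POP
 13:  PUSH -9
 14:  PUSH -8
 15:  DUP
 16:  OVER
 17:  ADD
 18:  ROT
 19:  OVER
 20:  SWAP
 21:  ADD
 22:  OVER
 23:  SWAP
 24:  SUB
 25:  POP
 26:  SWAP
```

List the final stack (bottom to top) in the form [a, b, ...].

[-16, -8]

PUSH -8  : -8
PUSH 0   : -8 0
PUSH 73  : -8 0 73
ROT      : 0 73 -8
MUL      : 0 -584
PUSH 4   : 0 -584 4
ROT      : -584 4 0
MUL      : -584 0
SUB      : -584
POP      : (empty)
PUSH -32 : -32
POP      : (empty)
PUSH -9  : -9
PUSH -8  : -9 -8
DUP      : -9 -8 -8
OVER     : -9 -8 -8 -8
ADD      : -9 -8 -16
ROT      : -8 -16 -9
OVER     : -8 -16 -9 -16
SWAP     : -8 -16 -16 -9
ADD      : -8 -16 -25
OVER     : -8 -16 -25 -16
SWAP     : -8 -16 -16 -25
SUB      : -8 -16 9
POP      : -8 -16
SWAP     : -16 -8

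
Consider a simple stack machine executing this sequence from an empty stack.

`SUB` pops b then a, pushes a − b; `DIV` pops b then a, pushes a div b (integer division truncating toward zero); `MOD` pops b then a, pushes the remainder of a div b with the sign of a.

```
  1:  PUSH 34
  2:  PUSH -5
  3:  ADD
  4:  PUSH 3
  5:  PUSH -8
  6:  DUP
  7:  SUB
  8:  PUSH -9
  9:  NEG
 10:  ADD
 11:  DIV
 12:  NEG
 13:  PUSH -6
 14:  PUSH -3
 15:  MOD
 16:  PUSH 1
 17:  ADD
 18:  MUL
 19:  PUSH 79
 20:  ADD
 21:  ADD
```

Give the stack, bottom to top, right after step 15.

[29, 0, 0]

PUSH 34  34
PUSH -5  34 -5
ADD      29
PUSH 3   29 3
PUSH -8  29 3 -8
DUP      29 3 -8 -8
SUB      29 3 0
PUSH -9  29 3 0 -9
NEG      29 3 0 9
ADD      29 3 9
DIV      29 0
NEG      29 0
PUSH -6  29 0 -6
PUSH -3  29 0 -6 -3
MOD      29 0 0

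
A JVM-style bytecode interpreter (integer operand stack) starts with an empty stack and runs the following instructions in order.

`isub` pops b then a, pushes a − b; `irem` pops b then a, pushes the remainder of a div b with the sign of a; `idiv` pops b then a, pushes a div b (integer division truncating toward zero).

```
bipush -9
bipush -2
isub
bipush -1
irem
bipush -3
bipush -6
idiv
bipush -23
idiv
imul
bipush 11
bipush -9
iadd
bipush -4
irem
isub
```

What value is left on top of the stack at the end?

-2

bipush -9  → -9
bipush -2  → -9 -2
isub       → -7
bipush -1  → -7 -1
irem       → 0
bipush -3  → 0 -3
bipush -6  → 0 -3 -6
idiv       → 0 0
bipush -23 → 0 0 -23
idiv       → 0 0
imul       → 0
bipush 11  → 0 11
bipush -9  → 0 11 -9
iadd       → 0 2
bipush -4  → 0 2 -4
irem       → 0 2
isub       → -2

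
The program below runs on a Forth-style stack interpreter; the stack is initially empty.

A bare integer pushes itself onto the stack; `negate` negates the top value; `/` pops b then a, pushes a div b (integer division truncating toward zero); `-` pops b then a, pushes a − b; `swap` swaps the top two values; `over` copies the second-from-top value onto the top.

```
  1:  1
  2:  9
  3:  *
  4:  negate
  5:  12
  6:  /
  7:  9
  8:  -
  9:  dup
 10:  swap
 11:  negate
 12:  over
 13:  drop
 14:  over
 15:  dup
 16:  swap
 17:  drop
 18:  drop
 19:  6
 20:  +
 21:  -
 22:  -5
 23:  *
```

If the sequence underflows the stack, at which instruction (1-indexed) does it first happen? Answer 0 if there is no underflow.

1       1
9       1 9
*       9
negate  -9
12      -9 12
/       0
9       0 9
-       -9
dup     -9 -9
swap    -9 -9
negate  -9 9
over    -9 9 -9
drop    -9 9
over    -9 9 -9
dup     -9 9 -9 -9
swap    -9 9 -9 -9
drop    -9 9 -9
drop    -9 9
6       -9 9 6
+       -9 15
-       -24
-5      -24 -5
*       120

0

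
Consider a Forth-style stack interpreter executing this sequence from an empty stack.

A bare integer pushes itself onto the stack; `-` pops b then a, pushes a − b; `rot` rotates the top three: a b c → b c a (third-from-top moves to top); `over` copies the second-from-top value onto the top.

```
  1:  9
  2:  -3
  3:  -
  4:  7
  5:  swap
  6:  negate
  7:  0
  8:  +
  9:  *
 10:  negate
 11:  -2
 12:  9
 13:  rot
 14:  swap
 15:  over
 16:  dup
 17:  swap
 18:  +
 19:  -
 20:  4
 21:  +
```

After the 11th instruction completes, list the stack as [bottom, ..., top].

[84, -2]

9      : 9
-3     : 9 -3
-      : 12
7      : 12 7
swap   : 7 12
negate : 7 -12
0      : 7 -12 0
+      : 7 -12
*      : -84
negate : 84
-2     : 84 -2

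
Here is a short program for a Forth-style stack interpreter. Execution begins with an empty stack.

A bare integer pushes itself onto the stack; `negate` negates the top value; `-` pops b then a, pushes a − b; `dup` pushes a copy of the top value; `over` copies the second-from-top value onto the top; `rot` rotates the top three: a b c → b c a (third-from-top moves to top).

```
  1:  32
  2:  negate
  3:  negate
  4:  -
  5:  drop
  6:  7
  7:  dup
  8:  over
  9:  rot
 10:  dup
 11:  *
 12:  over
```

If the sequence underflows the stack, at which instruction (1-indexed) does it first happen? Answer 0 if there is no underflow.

32      32
negate  -32
negate  32
-  — needs 2 operands, stack has 1 → underflow

4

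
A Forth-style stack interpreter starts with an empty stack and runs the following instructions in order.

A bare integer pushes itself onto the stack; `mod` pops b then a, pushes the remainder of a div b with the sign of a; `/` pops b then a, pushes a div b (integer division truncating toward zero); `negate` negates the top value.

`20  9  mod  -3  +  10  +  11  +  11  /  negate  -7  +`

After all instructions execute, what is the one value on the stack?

20      20
9       20 9
mod     2
-3      2 -3
+       -1
10      -1 10
+       9
11      9 11
+       20
11      20 11
/       1
negate  -1
-7      -1 -7
+       -8

-8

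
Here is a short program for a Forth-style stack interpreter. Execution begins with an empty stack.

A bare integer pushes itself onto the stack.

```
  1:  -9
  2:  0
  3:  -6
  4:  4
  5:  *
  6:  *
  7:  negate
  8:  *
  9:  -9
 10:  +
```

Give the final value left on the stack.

-9

-9      [-9]
0       [-9, 0]
-6      [-9, 0, -6]
4       [-9, 0, -6, 4]
*       [-9, 0, -24]
*       [-9, 0]
negate  [-9, 0]
*       [0]
-9      [0, -9]
+       [-9]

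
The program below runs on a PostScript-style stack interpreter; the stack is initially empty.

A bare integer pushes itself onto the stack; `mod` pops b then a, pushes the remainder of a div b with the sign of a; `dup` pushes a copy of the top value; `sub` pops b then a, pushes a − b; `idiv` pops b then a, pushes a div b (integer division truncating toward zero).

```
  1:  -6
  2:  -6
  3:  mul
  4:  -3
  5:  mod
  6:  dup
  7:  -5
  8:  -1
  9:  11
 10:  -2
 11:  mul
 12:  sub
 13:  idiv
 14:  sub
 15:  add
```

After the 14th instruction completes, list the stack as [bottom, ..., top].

[0, 0]

-6   -> [-6]
-6   -> [-6, -6]
mul  -> [36]
-3   -> [36, -3]
mod  -> [0]
dup  -> [0, 0]
-5   -> [0, 0, -5]
-1   -> [0, 0, -5, -1]
11   -> [0, 0, -5, -1, 11]
-2   -> [0, 0, -5, -1, 11, -2]
mul  -> [0, 0, -5, -1, -22]
sub  -> [0, 0, -5, 21]
idiv -> [0, 0, 0]
sub  -> [0, 0]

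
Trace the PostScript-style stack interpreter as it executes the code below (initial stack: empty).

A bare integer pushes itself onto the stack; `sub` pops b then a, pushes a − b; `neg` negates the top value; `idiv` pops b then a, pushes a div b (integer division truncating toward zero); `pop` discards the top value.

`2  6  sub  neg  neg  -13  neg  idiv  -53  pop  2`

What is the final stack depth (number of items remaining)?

2    → [2]
6    → [2, 6]
sub  → [-4]
neg  → [4]
neg  → [-4]
-13  → [-4, -13]
neg  → [-4, 13]
idiv → [0]
-53  → [0, -53]
pop  → [0]
2    → [0, 2]

2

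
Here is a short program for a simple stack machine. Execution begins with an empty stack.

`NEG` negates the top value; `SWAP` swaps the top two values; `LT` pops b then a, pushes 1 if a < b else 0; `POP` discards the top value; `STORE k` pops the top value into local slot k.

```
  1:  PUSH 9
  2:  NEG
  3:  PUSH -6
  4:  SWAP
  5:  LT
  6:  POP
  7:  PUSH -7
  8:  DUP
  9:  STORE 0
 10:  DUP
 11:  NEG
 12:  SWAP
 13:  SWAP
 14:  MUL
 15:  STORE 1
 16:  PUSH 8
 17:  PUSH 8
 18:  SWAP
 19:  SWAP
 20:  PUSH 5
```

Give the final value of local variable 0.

-7

PUSH 9  → 9
NEG     → -9
PUSH -6 → -9 -6
SWAP    → -6 -9
LT      → 0
POP     → (empty)
PUSH -7 → -7
DUP     → -7 -7
STORE 0 → -7
DUP     → -7 -7
NEG     → -7 7
SWAP    → 7 -7
SWAP    → -7 7
MUL     → -49
STORE 1 → (empty)
PUSH 8  → 8
PUSH 8  → 8 8
SWAP    → 8 8
SWAP    → 8 8
PUSH 5  → 8 8 5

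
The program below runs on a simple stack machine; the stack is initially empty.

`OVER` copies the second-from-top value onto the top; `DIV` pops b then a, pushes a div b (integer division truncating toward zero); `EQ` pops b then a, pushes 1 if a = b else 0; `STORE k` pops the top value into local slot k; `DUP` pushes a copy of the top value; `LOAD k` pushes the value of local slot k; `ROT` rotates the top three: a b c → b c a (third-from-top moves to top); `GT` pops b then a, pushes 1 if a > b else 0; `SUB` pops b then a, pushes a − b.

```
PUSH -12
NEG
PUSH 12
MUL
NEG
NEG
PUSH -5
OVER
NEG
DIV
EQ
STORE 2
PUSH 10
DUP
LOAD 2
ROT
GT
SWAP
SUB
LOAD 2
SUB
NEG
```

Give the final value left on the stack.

PUSH -12 → -12
NEG      → 12
PUSH 12  → 12 12
MUL      → 144
NEG      → -144
NEG      → 144
PUSH -5  → 144 -5
OVER     → 144 -5 144
NEG      → 144 -5 -144
DIV      → 144 0
EQ       → 0
STORE 2  → (empty)
PUSH 10  → 10
DUP      → 10 10
LOAD 2   → 10 10 0
ROT      → 10 0 10
GT       → 10 0
SWAP     → 0 10
SUB      → -10
LOAD 2   → -10 0
SUB      → -10
NEG      → 10

10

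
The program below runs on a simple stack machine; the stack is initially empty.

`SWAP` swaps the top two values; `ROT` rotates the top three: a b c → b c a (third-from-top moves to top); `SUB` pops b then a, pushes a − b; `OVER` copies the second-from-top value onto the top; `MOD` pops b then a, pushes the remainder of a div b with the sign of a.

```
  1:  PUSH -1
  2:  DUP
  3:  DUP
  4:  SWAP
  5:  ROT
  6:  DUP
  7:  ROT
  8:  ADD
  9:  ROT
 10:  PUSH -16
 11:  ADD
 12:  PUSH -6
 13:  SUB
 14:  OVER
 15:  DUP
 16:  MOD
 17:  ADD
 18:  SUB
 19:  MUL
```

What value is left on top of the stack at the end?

PUSH -1  : [-1]
DUP      : [-1, -1]
DUP      : [-1, -1, -1]
SWAP     : [-1, -1, -1]
ROT      : [-1, -1, -1]
DUP      : [-1, -1, -1, -1]
ROT      : [-1, -1, -1, -1]
ADD      : [-1, -1, -2]
ROT      : [-1, -2, -1]
PUSH -16 : [-1, -2, -1, -16]
ADD      : [-1, -2, -17]
PUSH -6  : [-1, -2, -17, -6]
SUB      : [-1, -2, -11]
OVER     : [-1, -2, -11, -2]
DUP      : [-1, -2, -11, -2, -2]
MOD      : [-1, -2, -11, 0]
ADD      : [-1, -2, -11]
SUB      : [-1, 9]
MUL      : [-9]

-9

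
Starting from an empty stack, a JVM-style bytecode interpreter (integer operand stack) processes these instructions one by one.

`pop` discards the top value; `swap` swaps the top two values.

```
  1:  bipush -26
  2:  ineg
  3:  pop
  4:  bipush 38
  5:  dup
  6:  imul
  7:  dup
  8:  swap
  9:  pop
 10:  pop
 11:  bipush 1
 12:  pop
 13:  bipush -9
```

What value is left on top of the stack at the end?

-9

bipush -26  [-26]
ineg        [26]
pop         []
bipush 38   [38]
dup         [38, 38]
imul        [1444]
dup         [1444, 1444]
swap        [1444, 1444]
pop         [1444]
pop         []
bipush 1    [1]
pop         []
bipush -9   [-9]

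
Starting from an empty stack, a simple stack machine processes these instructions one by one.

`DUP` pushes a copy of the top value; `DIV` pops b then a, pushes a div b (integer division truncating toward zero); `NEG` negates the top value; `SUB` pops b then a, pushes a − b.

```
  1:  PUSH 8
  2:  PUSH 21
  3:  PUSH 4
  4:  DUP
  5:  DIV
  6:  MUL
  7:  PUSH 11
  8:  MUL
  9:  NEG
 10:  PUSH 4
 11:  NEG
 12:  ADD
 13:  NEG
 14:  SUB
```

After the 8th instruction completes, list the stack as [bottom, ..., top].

[8, 231]

PUSH 8  → 8
PUSH 21 → 8 21
PUSH 4  → 8 21 4
DUP     → 8 21 4 4
DIV     → 8 21 1
MUL     → 8 21
PUSH 11 → 8 21 11
MUL     → 8 231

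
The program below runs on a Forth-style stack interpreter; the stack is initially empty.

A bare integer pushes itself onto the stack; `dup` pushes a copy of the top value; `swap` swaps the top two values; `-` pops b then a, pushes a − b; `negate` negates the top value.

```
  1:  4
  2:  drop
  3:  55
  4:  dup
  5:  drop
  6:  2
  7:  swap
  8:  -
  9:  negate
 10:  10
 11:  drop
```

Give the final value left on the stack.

4      : 4
drop   : (empty)
55     : 55
dup    : 55 55
drop   : 55
2      : 55 2
swap   : 2 55
-      : -53
negate : 53
10     : 53 10
drop   : 53

53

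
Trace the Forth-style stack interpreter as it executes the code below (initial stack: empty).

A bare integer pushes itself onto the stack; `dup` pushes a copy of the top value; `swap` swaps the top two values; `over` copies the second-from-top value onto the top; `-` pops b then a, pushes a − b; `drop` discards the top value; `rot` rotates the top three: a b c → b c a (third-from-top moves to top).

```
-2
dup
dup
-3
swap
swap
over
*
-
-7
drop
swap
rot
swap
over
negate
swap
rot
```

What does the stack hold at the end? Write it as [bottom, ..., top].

-2     -> [-2]
dup    -> [-2, -2]
dup    -> [-2, -2, -2]
-3     -> [-2, -2, -2, -3]
swap   -> [-2, -2, -3, -2]
swap   -> [-2, -2, -2, -3]
over   -> [-2, -2, -2, -3, -2]
*      -> [-2, -2, -2, 6]
-      -> [-2, -2, -8]
-7     -> [-2, -2, -8, -7]
drop   -> [-2, -2, -8]
swap   -> [-2, -8, -2]
rot    -> [-8, -2, -2]
swap   -> [-8, -2, -2]
over   -> [-8, -2, -2, -2]
negate -> [-8, -2, -2, 2]
swap   -> [-8, -2, 2, -2]
rot    -> [-8, 2, -2, -2]

[-8, 2, -2, -2]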